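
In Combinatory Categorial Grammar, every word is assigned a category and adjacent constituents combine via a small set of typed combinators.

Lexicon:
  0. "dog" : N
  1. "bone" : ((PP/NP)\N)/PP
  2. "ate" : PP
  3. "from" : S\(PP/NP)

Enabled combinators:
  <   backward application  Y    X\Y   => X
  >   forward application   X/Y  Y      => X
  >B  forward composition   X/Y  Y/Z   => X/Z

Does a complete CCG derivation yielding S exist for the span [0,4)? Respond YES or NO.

YES

[0,4] S   <
  [0,3] PP/NP   <
    [0,1] "dog" : N
    [1,3] (PP/NP)\N   >
      [1,2] "bone" : ((PP/NP)\N)/PP
      [2,3] "ate" : PP
  [3,4] "from" : S\(PP/NP)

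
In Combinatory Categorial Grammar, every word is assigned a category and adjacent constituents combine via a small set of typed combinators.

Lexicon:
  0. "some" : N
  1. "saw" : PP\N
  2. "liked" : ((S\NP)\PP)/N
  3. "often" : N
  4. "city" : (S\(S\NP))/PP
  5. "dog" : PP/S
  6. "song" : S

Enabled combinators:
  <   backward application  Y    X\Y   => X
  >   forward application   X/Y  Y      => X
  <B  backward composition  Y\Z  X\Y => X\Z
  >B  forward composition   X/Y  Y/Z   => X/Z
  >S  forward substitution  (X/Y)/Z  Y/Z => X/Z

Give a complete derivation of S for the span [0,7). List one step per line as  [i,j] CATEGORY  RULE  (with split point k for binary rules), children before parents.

[0,7] S   <
  [0,4] S\NP   <
    [0,2] PP   <
      [0,1] "some" : N
      [1,2] "saw" : PP\N
    [2,4] (S\NP)\PP   >
      [2,3] "liked" : ((S\NP)\PP)/N
      [3,4] "often" : N
  [4,7] S\(S\NP)   >
    [4,5] "city" : (S\(S\NP))/PP
    [5,7] PP   >
      [5,6] "dog" : PP/S
      [6,7] "song" : S

[0,1] N  lex  "some"
[1,2] PP\N  lex  "saw"
[0,2] PP  <  k=1
[2,3] ((S\NP)\PP)/N  lex  "liked"
[3,4] N  lex  "often"
[2,4] (S\NP)\PP  >  k=3
[0,4] S\NP  <  k=2
[4,5] (S\(S\NP))/PP  lex  "city"
[5,6] PP/S  lex  "dog"
[6,7] S  lex  "song"
[5,7] PP  >  k=6
[4,7] S\(S\NP)  >  k=5
[0,7] S  <  k=4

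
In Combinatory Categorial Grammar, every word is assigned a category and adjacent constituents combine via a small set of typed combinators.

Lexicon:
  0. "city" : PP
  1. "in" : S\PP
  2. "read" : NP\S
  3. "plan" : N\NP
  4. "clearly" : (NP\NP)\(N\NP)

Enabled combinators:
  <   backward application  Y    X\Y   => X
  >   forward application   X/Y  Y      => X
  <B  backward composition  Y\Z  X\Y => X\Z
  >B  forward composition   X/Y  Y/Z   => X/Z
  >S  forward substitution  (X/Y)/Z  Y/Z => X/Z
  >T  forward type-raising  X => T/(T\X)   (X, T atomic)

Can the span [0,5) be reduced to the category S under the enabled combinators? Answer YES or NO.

NO

PP S\PP NP\S N\NP (NP\NP)\(N\NP)
CKY chart[0,5] = {N/(N\NP), NP, NP/(NP\NP), PP/(PP\NP), S/(S\NP)}; S ∉ chart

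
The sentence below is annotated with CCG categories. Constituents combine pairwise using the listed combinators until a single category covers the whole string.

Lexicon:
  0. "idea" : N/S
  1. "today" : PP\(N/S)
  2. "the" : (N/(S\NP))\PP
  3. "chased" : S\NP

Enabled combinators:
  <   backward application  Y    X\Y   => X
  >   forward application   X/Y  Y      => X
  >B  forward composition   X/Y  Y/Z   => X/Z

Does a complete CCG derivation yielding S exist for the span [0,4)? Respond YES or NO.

NO

N/S PP\(N/S) (N/(S\NP))\PP S\NP
CKY chart[0,4] = {N}; S ∉ chart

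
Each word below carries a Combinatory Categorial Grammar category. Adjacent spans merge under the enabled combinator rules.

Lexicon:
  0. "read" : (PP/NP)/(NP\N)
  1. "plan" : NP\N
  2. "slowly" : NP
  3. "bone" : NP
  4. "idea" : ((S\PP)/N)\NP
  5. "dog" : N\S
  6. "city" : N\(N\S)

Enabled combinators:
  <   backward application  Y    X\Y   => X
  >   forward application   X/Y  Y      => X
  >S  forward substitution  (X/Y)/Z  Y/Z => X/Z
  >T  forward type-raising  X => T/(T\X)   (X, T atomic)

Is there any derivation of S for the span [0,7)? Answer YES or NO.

[0,7] S   <
  [0,3] PP   >
    [0,2] PP/NP   >
      [0,1] "read" : (PP/NP)/(NP\N)
      [1,2] "plan" : NP\N
    [2,3] "slowly" : NP
  [3,7] S\PP   >
    [3,5] (S\PP)/N   <
      [3,4] "bone" : NP
      [4,5] "idea" : ((S\PP)/N)\NP
    [5,7] N   <
      [5,6] "dog" : N\S
      [6,7] "city" : N\(N\S)

YES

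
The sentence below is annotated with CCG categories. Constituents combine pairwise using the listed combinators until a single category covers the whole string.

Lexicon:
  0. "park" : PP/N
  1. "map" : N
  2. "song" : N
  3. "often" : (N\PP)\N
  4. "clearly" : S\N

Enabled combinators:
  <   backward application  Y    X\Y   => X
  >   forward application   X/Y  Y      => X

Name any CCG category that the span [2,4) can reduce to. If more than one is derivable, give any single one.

N\PP

[0,5] S   <
  [0,4] N   <
    [0,2] PP   >
      [0,1] "park" : PP/N
      [1,2] "map" : N
    [2,4] N\PP   <
      [2,3] "song" : N
      [3,4] "often" : (N\PP)\N
  [4,5] "clearly" : S\N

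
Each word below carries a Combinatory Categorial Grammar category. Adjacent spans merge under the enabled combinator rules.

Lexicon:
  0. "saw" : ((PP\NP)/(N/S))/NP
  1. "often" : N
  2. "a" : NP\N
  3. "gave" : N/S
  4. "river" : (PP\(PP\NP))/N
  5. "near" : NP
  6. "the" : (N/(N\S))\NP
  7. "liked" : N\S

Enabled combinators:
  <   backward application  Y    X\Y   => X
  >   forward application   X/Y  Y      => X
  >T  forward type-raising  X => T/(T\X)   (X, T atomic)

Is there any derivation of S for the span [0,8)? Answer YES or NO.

NO

((PP\NP)/(N/S))/NP N NP\N N/S (PP\(PP\NP))/N NP (N/(N\S))\NP N\S
CKY chart[0,8] = {N/(N\PP), NP/(NP\PP), PP, PP/(PP\PP), S/(S\PP)}; S ∉ chart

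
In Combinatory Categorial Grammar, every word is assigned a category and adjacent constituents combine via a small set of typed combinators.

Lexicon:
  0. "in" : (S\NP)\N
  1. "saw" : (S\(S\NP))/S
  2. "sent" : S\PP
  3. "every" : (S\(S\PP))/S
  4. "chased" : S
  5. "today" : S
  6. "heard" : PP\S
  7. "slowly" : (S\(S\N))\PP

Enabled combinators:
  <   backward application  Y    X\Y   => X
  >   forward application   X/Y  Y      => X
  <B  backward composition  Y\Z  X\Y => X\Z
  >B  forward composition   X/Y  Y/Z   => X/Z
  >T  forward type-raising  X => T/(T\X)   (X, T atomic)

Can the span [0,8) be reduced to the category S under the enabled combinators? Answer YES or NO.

YES

[0,8] S   <
  [0,5] S\N   <B
    [0,1] "in" : (S\NP)\N
    [1,5] S\(S\NP)   >
      [1,2] "saw" : (S\(S\NP))/S
      [2,5] S   <
        [2,3] "sent" : S\PP
        [3,5] S\(S\PP)   >
          [3,4] "every" : (S\(S\PP))/S
          [4,5] "chased" : S
  [5,8] S\(S\N)   <
    [5,7] PP   <
      [5,6] "today" : S
      [6,7] "heard" : PP\S
    [7,8] "slowly" : (S\(S\N))\PP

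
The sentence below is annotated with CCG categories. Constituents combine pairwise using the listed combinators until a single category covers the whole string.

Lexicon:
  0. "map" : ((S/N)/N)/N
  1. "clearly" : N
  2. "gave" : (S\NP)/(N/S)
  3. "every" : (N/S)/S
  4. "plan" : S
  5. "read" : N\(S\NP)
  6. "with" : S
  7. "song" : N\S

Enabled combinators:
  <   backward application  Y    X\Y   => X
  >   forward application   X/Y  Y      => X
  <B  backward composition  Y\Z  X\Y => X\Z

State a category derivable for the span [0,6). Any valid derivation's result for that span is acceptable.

S/N

[0,8] S   >
  [0,6] S/N   >
    [0,2] (S/N)/N   >
      [0,1] "map" : ((S/N)/N)/N
      [1,2] "clearly" : N
    [2,6] N   <
      [2,5] S\NP   >
        [2,3] "gave" : (S\NP)/(N/S)
        [3,5] N/S   >
          [3,4] "every" : (N/S)/S
          [4,5] "plan" : S
      [5,6] "read" : N\(S\NP)
  [6,8] N   <
    [6,7] "with" : S
    [7,8] "song" : N\S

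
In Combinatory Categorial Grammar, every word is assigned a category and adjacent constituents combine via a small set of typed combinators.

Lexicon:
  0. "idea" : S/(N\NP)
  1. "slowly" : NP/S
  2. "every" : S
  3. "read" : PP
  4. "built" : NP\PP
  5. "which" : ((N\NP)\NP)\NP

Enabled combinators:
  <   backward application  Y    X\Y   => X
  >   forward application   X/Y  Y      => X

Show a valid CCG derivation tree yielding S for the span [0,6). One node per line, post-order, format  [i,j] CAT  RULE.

[0,6] S   >
  [0,1] "idea" : S/(N\NP)
  [1,6] N\NP   <
    [1,3] NP   >
      [1,2] "slowly" : NP/S
      [2,3] "every" : S
    [3,6] (N\NP)\NP   <
      [3,5] NP   <
        [3,4] "read" : PP
        [4,5] "built" : NP\PP
      [5,6] "which" : ((N\NP)\NP)\NP

[0,1] S/(N\NP)  lex  "idea"
[1,2] NP/S  lex  "slowly"
[2,3] S  lex  "every"
[1,3] NP  >  k=2
[3,4] PP  lex  "read"
[4,5] NP\PP  lex  "built"
[3,5] NP  <  k=4
[5,6] ((N\NP)\NP)\NP  lex  "which"
[3,6] (N\NP)\NP  <  k=5
[1,6] N\NP  <  k=3
[0,6] S  >  k=1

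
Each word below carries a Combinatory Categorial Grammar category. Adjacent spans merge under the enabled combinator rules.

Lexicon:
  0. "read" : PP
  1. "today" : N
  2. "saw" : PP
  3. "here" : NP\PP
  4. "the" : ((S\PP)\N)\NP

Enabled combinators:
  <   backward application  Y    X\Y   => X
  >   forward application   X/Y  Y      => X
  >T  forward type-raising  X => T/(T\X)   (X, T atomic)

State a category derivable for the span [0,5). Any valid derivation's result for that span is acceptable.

[0,5] S   <
  [0,1] "read" : PP
  [1,5] S\PP   <
    [1,2] "today" : N
    [2,5] (S\PP)\N   <
      [2,4] NP   <
        [2,3] "saw" : PP
        [3,4] "here" : NP\PP
      [4,5] "the" : ((S\PP)\N)\NP

S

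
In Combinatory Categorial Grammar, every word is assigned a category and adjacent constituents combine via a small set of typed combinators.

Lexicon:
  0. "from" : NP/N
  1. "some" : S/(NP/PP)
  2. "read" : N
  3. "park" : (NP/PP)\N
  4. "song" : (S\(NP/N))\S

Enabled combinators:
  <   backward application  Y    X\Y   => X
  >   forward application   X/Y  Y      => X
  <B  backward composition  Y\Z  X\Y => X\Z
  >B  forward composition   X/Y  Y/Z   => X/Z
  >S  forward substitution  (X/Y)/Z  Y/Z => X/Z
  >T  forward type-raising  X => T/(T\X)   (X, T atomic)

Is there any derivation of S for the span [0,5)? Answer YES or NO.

[0,5] S   <
  [0,1] "from" : NP/N
  [1,5] S\(NP/N)   <
    [1,4] S   >
      [1,2] "some" : S/(NP/PP)
      [2,4] NP/PP   <
        [2,3] "read" : N
        [3,4] "park" : (NP/PP)\N
    [4,5] "song" : (S\(NP/N))\S

YES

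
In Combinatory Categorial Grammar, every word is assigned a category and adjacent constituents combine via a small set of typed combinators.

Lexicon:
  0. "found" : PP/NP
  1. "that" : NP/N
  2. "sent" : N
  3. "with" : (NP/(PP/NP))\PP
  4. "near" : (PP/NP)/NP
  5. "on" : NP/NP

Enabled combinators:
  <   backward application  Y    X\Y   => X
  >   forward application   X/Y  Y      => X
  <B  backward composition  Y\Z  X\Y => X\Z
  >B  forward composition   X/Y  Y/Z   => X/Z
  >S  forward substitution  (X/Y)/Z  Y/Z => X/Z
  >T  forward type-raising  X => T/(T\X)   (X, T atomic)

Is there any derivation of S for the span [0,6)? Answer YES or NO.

NO

PP/NP NP/N N (NP/(PP/NP))\PP (PP/NP)/NP NP/NP
CKY chart[0,6] = {N/(N\NP), NP, NP/(NP\NP), NP/NP, PP/(PP\NP), S/(S\NP)}; S ∉ chart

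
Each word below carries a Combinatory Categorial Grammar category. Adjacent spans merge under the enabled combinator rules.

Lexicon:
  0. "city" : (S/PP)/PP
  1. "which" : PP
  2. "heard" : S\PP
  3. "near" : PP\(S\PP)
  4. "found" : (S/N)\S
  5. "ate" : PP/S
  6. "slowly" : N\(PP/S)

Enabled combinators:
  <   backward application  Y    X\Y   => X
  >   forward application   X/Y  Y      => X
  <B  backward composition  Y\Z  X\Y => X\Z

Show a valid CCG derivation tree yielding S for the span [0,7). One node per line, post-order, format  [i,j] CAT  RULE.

[0,7] S   >
  [0,5] S/N   <
    [0,4] S   >
      [0,2] S/PP   >
        [0,1] "city" : (S/PP)/PP
        [1,2] "which" : PP
      [2,4] PP   <
        [2,3] "heard" : S\PP
        [3,4] "near" : PP\(S\PP)
    [4,5] "found" : (S/N)\S
  [5,7] N   <
    [5,6] "ate" : PP/S
    [6,7] "slowly" : N\(PP/S)

[0,1] (S/PP)/PP  lex  "city"
[1,2] PP  lex  "which"
[0,2] S/PP  >  k=1
[2,3] S\PP  lex  "heard"
[3,4] PP\(S\PP)  lex  "near"
[2,4] PP  <  k=3
[0,4] S  >  k=2
[4,5] (S/N)\S  lex  "found"
[0,5] S/N  <  k=4
[5,6] PP/S  lex  "ate"
[6,7] N\(PP/S)  lex  "slowly"
[5,7] N  <  k=6
[0,7] S  >  k=5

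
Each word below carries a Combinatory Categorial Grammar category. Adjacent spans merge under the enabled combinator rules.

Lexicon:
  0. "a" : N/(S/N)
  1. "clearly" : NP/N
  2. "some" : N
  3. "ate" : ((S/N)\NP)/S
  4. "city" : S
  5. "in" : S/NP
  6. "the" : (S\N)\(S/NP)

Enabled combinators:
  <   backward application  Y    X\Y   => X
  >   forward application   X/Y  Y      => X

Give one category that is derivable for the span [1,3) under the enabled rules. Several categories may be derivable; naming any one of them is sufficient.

[0,7] S   <
  [0,5] N   >
    [0,1] "a" : N/(S/N)
    [1,5] S/N   <
      [1,3] NP   >
        [1,2] "clearly" : NP/N
        [2,3] "some" : N
      [3,5] (S/N)\NP   >
        [3,4] "ate" : ((S/N)\NP)/S
        [4,5] "city" : S
  [5,7] S\N   <
    [5,6] "in" : S/NP
    [6,7] "the" : (S\N)\(S/NP)

NP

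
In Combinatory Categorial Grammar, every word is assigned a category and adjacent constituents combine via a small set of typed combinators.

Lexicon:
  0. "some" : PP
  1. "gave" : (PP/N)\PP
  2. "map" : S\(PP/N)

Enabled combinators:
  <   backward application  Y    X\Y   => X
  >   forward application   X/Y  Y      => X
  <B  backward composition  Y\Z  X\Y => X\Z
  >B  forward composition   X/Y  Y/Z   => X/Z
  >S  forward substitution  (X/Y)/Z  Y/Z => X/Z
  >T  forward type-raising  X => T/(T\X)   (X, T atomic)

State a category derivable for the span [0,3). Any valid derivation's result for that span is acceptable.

[0,3] S   >
  [0,1] S/(S\PP)   >T
    [0,1] "some" : PP
  [1,3] S\PP   <B
    [1,2] "gave" : (PP/N)\PP
    [2,3] "map" : S\(PP/N)

S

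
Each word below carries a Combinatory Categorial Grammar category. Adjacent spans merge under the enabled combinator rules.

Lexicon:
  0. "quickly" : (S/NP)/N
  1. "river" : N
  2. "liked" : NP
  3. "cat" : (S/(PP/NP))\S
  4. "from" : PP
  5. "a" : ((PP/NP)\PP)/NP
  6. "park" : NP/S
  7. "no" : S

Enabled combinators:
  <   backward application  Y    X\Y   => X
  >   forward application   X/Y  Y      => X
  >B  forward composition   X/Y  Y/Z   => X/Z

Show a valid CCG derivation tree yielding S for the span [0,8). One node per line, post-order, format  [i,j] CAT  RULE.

[0,8] S   >
  [0,4] S/(PP/NP)   <
    [0,3] S   >
      [0,2] S/NP   >
        [0,1] "quickly" : (S/NP)/N
        [1,2] "river" : N
      [2,3] "liked" : NP
    [3,4] "cat" : (S/(PP/NP))\S
  [4,8] PP/NP   <
    [4,5] "from" : PP
    [5,8] (PP/NP)\PP   >
      [5,6] "a" : ((PP/NP)\PP)/NP
      [6,8] NP   >
        [6,7] "park" : NP/S
        [7,8] "no" : S

[0,1] (S/NP)/N  lex  "quickly"
[1,2] N  lex  "river"
[0,2] S/NP  >  k=1
[2,3] NP  lex  "liked"
[0,3] S  >  k=2
[3,4] (S/(PP/NP))\S  lex  "cat"
[0,4] S/(PP/NP)  <  k=3
[4,5] PP  lex  "from"
[5,6] ((PP/NP)\PP)/NP  lex  "a"
[6,7] NP/S  lex  "park"
[7,8] S  lex  "no"
[6,8] NP  >  k=7
[5,8] (PP/NP)\PP  >  k=6
[4,8] PP/NP  <  k=5
[0,8] S  >  k=4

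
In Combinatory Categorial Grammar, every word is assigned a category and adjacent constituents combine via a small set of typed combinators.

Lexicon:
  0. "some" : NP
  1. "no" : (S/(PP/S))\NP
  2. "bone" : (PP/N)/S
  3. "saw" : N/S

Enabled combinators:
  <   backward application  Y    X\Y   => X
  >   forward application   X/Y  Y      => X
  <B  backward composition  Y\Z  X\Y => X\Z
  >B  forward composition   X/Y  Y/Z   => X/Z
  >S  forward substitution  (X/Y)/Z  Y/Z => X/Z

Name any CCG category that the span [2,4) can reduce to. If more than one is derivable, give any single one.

[0,4] S   >
  [0,2] S/(PP/S)   <
    [0,1] "some" : NP
    [1,2] "no" : (S/(PP/S))\NP
  [2,4] PP/S   >S
    [2,3] "bone" : (PP/N)/S
    [3,4] "saw" : N/S

PP/S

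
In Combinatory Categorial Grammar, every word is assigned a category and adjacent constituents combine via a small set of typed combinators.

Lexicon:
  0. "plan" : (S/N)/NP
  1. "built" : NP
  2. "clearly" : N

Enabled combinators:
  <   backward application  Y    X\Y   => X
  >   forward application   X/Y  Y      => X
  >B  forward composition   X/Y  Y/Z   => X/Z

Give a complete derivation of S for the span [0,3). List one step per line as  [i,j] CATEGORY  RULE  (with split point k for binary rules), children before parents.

[0,1] (S/N)/NP  lex  "plan"
[1,2] NP  lex  "built"
[0,2] S/N  >  k=1
[2,3] N  lex  "clearly"
[0,3] S  >  k=2

[0,3] S   >
  [0,2] S/N   >
    [0,1] "plan" : (S/N)/NP
    [1,2] "built" : NP
  [2,3] "clearly" : N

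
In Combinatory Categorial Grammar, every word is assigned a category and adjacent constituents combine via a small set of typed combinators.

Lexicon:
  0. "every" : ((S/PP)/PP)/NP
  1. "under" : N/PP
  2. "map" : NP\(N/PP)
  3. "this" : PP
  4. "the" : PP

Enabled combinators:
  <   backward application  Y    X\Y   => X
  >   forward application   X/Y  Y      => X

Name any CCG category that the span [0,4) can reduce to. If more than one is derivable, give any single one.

S/PP

[0,5] S   >
  [0,4] S/PP   >
    [0,3] (S/PP)/PP   >
      [0,1] "every" : ((S/PP)/PP)/NP
      [1,3] NP   <
        [1,2] "under" : N/PP
        [2,3] "map" : NP\(N/PP)
    [3,4] "this" : PP
  [4,5] "the" : PP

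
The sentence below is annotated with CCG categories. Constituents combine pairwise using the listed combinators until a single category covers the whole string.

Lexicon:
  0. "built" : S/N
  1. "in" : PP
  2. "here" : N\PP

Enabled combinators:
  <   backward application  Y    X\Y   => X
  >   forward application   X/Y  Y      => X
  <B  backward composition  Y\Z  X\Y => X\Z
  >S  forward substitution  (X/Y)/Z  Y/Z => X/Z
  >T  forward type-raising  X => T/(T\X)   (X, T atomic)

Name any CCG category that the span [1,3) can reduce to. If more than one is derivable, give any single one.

[0,3] S   >
  [0,1] "built" : S/N
  [1,3] N   <
    [1,2] "in" : PP
    [2,3] "here" : N\PP

N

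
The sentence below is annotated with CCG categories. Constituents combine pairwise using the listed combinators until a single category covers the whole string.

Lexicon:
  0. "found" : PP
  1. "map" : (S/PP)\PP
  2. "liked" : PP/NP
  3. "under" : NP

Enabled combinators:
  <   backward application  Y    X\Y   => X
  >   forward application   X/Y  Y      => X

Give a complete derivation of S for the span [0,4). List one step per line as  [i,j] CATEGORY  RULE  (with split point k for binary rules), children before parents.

[0,1] PP  lex  "found"
[1,2] (S/PP)\PP  lex  "map"
[0,2] S/PP  <  k=1
[2,3] PP/NP  lex  "liked"
[3,4] NP  lex  "under"
[2,4] PP  >  k=3
[0,4] S  >  k=2

[0,4] S   >
  [0,2] S/PP   <
    [0,1] "found" : PP
    [1,2] "map" : (S/PP)\PP
  [2,4] PP   >
    [2,3] "liked" : PP/NP
    [3,4] "under" : NP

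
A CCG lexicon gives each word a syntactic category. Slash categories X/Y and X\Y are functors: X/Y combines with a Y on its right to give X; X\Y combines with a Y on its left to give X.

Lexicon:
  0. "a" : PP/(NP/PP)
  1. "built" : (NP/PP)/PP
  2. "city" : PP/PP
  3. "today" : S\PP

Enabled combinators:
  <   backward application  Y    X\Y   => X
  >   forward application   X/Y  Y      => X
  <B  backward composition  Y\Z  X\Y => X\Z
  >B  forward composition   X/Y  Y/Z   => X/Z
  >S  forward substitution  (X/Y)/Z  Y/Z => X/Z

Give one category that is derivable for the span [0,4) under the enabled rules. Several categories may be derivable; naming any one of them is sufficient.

[0,4] S   <
  [0,3] PP   >
    [0,1] "a" : PP/(NP/PP)
    [1,3] NP/PP   >S
      [1,2] "built" : (NP/PP)/PP
      [2,3] "city" : PP/PP
  [3,4] "today" : S\PP

S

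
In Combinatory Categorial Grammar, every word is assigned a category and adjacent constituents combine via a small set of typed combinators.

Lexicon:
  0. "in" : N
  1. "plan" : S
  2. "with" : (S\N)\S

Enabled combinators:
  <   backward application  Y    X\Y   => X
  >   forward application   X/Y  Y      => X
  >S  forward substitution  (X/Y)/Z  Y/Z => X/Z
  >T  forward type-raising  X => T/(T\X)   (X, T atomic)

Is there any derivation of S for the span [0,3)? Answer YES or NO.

[0,3] S   >
  [0,1] S/(S\N)   >T
    [0,1] "in" : N
  [1,3] S\N   <
    [1,2] "plan" : S
    [2,3] "with" : (S\N)\S

YES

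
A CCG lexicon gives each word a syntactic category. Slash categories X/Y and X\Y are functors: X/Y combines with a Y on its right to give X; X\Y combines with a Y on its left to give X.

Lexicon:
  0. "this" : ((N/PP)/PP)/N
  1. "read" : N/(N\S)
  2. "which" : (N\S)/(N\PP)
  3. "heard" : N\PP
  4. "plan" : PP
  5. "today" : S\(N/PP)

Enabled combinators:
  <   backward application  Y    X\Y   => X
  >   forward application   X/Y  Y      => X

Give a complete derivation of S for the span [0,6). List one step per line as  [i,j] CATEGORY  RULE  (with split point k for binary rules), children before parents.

[0,6] S   <
  [0,5] N/PP   >
    [0,4] (N/PP)/PP   >
      [0,1] "this" : ((N/PP)/PP)/N
      [1,4] N   >
        [1,2] "read" : N/(N\S)
        [2,4] N\S   >
          [2,3] "which" : (N\S)/(N\PP)
          [3,4] "heard" : N\PP
    [4,5] "plan" : PP
  [5,6] "today" : S\(N/PP)

[0,1] ((N/PP)/PP)/N  lex  "this"
[1,2] N/(N\S)  lex  "read"
[2,3] (N\S)/(N\PP)  lex  "which"
[3,4] N\PP  lex  "heard"
[2,4] N\S  >  k=3
[1,4] N  >  k=2
[0,4] (N/PP)/PP  >  k=1
[4,5] PP  lex  "plan"
[0,5] N/PP  >  k=4
[5,6] S\(N/PP)  lex  "today"
[0,6] S  <  k=5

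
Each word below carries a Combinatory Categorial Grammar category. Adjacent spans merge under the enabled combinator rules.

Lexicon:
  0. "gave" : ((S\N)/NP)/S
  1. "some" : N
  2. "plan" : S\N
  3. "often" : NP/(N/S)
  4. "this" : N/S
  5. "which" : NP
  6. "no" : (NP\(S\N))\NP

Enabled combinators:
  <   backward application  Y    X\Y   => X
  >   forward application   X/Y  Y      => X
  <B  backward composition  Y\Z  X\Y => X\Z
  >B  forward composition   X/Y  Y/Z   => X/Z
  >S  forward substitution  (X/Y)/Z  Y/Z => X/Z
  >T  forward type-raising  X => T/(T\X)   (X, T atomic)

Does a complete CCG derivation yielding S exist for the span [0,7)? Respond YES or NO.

NO

((S\N)/NP)/S N S\N NP/(N/S) N/S NP (NP\(S\N))\NP
CKY chart[0,7] = {N/(N\NP), NP, NP/(NP\NP), PP/(PP\NP), S/(S\NP)}; S ∉ chart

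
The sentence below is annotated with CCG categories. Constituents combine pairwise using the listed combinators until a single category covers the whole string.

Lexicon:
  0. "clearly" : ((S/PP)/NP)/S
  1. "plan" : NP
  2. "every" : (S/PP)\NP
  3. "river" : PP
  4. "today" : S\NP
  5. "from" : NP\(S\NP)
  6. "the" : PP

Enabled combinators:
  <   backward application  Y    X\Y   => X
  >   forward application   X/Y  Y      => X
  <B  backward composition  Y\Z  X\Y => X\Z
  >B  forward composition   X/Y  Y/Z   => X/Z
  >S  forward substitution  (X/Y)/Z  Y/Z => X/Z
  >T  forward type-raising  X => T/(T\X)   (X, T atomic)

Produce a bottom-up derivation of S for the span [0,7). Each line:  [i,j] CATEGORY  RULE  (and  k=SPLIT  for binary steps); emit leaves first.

[0,1] ((S/PP)/NP)/S  lex  "clearly"
[1,2] NP  lex  "plan"
[2,3] (S/PP)\NP  lex  "every"
[1,3] S/PP  <  k=2
[3,4] PP  lex  "river"
[1,4] S  >  k=3
[0,4] (S/PP)/NP  >  k=1
[4,5] S\NP  lex  "today"
[5,6] NP\(S\NP)  lex  "from"
[4,6] NP  <  k=5
[0,6] S/PP  >  k=4
[6,7] PP  lex  "the"
[0,7] S  >  k=6

[0,7] S   >
  [0,6] S/PP   >
    [0,4] (S/PP)/NP   >
      [0,1] "clearly" : ((S/PP)/NP)/S
      [1,4] S   >
        [1,3] S/PP   <
          [1,2] "plan" : NP
          [2,3] "every" : (S/PP)\NP
        [3,4] "river" : PP
    [4,6] NP   <
      [4,5] "today" : S\NP
      [5,6] "from" : NP\(S\NP)
  [6,7] "the" : PP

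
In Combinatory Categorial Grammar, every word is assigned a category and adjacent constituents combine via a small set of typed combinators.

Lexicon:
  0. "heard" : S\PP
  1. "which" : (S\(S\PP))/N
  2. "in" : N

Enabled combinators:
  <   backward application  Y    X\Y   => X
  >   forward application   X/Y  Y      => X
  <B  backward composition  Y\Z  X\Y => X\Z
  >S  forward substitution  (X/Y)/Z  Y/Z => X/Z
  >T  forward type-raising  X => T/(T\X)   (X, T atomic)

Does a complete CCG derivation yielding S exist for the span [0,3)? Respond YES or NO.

YES

[0,3] S   <
  [0,1] "heard" : S\PP
  [1,3] S\(S\PP)   >
    [1,2] "which" : (S\(S\PP))/N
    [2,3] "in" : N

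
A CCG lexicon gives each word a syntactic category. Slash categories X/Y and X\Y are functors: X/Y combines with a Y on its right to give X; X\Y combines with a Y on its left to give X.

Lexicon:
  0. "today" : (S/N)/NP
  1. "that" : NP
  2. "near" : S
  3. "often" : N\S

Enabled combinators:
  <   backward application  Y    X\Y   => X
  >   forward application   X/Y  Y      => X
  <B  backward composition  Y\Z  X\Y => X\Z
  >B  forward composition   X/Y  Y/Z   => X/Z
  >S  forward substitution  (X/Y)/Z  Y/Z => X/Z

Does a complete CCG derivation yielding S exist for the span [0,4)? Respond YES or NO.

[0,4] S   >
  [0,2] S/N   >
    [0,1] "today" : (S/N)/NP
    [1,2] "that" : NP
  [2,4] N   <
    [2,3] "near" : S
    [3,4] "often" : N\S

YES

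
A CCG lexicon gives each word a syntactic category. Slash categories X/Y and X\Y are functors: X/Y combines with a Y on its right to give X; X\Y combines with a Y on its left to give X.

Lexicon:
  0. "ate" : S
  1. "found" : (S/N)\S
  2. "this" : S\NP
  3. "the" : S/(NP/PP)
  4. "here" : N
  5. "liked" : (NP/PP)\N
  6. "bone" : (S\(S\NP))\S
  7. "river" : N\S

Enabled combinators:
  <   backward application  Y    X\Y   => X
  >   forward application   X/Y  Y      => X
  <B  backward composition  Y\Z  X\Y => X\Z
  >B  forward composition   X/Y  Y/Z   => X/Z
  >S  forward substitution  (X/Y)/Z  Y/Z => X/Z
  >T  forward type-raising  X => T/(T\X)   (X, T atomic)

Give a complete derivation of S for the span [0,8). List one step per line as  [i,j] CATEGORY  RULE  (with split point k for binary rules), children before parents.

[0,8] S   >
  [0,2] S/N   <
    [0,1] "ate" : S
    [1,2] "found" : (S/N)\S
  [2,8] N   <
    [2,7] S   <
      [2,3] "this" : S\NP
      [3,7] S\(S\NP)   <
        [3,6] S   >
          [3,4] "the" : S/(NP/PP)
          [4,6] NP/PP   <
            [4,5] "here" : N
            [5,6] "liked" : (NP/PP)\N
        [6,7] "bone" : (S\(S\NP))\S
    [7,8] "river" : N\S

[0,1] S  lex  "ate"
[1,2] (S/N)\S  lex  "found"
[0,2] S/N  <  k=1
[2,3] S\NP  lex  "this"
[3,4] S/(NP/PP)  lex  "the"
[4,5] N  lex  "here"
[5,6] (NP/PP)\N  lex  "liked"
[4,6] NP/PP  <  k=5
[3,6] S  >  k=4
[6,7] (S\(S\NP))\S  lex  "bone"
[3,7] S\(S\NP)  <  k=6
[2,7] S  <  k=3
[7,8] N\S  lex  "river"
[2,8] N  <  k=7
[0,8] S  >  k=2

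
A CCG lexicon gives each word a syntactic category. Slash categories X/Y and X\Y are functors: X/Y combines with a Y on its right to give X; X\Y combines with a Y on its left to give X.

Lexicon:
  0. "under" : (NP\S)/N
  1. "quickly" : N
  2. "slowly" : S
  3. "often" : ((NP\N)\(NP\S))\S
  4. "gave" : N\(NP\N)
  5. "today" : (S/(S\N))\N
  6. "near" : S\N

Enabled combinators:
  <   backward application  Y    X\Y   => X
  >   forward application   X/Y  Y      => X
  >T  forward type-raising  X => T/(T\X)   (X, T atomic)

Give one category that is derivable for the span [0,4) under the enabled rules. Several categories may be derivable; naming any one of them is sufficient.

[0,7] S   >
  [0,6] S/(S\N)   <
    [0,5] N   <
      [0,4] NP\N   <
        [0,2] NP\S   >
          [0,1] "under" : (NP\S)/N
          [1,2] "quickly" : N
        [2,4] (NP\N)\(NP\S)   <
          [2,3] "slowly" : S
          [3,4] "often" : ((NP\N)\(NP\S))\S
      [4,5] "gave" : N\(NP\N)
    [5,6] "today" : (S/(S\N))\N
  [6,7] "near" : S\N

NP\N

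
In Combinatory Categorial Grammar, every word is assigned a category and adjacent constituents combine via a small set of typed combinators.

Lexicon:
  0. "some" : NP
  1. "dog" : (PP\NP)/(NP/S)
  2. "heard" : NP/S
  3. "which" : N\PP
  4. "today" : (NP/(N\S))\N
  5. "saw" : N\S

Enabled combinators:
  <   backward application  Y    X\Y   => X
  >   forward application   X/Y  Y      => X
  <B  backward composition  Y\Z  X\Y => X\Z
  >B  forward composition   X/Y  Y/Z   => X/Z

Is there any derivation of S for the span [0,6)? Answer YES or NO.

NP (PP\NP)/(NP/S) NP/S N\PP (NP/(N\S))\N N\S
CKY chart[0,6] = {NP}; S ∉ chart

NO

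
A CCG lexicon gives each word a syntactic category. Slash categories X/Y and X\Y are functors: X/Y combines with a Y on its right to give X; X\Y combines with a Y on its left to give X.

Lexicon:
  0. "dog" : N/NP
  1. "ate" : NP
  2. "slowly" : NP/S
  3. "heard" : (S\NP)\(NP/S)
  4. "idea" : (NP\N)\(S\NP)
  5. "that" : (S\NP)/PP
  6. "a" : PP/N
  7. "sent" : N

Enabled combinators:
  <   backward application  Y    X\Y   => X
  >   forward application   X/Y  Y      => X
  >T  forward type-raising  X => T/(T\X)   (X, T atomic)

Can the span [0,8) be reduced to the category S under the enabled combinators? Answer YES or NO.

[0,8] S   <
  [0,5] NP   <
    [0,2] N   >
      [0,1] "dog" : N/NP
      [1,2] "ate" : NP
    [2,5] NP\N   <
      [2,4] S\NP   <
        [2,3] "slowly" : NP/S
        [3,4] "heard" : (S\NP)\(NP/S)
      [4,5] "idea" : (NP\N)\(S\NP)
  [5,8] S\NP   >
    [5,6] "that" : (S\NP)/PP
    [6,8] PP   >
      [6,7] "a" : PP/N
      [7,8] "sent" : N

YES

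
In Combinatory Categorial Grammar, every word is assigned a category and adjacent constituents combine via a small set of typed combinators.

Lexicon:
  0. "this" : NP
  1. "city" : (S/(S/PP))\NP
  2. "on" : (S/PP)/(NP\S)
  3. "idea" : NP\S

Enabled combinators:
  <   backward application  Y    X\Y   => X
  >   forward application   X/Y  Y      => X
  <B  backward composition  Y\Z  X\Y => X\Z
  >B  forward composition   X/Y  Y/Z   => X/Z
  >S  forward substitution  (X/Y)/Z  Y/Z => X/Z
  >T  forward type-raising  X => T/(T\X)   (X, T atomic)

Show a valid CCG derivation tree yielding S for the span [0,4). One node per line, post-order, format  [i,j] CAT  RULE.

[0,4] S   >
  [0,2] S/(S/PP)   <
    [0,1] "this" : NP
    [1,2] "city" : (S/(S/PP))\NP
  [2,4] S/PP   >
    [2,3] "on" : (S/PP)/(NP\S)
    [3,4] "idea" : NP\S

[0,1] NP  lex  "this"
[1,2] (S/(S/PP))\NP  lex  "city"
[0,2] S/(S/PP)  <  k=1
[2,3] (S/PP)/(NP\S)  lex  "on"
[3,4] NP\S  lex  "idea"
[2,4] S/PP  >  k=3
[0,4] S  >  k=2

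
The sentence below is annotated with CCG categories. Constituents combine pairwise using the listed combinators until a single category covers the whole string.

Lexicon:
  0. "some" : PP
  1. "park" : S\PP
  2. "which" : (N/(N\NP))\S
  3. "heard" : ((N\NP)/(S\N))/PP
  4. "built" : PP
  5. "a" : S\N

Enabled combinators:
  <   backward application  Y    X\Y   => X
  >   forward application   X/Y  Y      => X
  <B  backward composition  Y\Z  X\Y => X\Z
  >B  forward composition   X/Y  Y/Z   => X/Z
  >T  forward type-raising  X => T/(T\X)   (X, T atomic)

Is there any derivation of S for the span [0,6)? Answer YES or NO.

PP S\PP (N/(N\NP))\S ((N\NP)/(S\N))/PP PP S\N
CKY chart[0,6] = {N, N/(N\N), NP/(NP\N), PP/(PP\N), S/(S\N)}; S ∉ chart

NO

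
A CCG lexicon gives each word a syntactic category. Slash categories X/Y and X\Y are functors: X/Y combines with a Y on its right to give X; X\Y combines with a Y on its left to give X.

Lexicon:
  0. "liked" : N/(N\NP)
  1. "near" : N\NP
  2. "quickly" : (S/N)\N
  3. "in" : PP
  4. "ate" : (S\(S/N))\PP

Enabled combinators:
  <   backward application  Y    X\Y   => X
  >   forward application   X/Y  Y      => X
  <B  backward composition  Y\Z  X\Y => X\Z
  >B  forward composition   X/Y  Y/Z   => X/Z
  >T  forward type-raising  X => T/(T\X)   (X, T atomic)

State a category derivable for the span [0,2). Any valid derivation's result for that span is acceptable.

N

[0,5] S   <
  [0,3] S/N   <
    [0,2] N   >
      [0,1] "liked" : N/(N\NP)
      [1,2] "near" : N\NP
    [2,3] "quickly" : (S/N)\N
  [3,5] S\(S/N)   <
    [3,4] "in" : PP
    [4,5] "ate" : (S\(S/N))\PP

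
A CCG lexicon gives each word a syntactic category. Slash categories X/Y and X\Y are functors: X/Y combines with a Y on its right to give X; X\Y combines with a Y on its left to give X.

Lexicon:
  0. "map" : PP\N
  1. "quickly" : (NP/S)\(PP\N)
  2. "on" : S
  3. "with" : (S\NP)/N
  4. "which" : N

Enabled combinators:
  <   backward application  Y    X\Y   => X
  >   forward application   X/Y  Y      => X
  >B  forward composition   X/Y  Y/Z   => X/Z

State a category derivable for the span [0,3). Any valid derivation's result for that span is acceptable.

[0,5] S   <
  [0,3] NP   >
    [0,2] NP/S   <
      [0,1] "map" : PP\N
      [1,2] "quickly" : (NP/S)\(PP\N)
    [2,3] "on" : S
  [3,5] S\NP   >
    [3,4] "with" : (S\NP)/N
    [4,5] "which" : N

NP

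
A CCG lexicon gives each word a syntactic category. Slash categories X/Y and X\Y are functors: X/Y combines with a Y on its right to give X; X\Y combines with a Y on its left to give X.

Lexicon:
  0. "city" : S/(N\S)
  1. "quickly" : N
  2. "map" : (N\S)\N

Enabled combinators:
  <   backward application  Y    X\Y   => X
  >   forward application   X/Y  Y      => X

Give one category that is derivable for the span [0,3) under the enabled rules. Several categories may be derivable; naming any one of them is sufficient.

S

[0,3] S   >
  [0,1] "city" : S/(N\S)
  [1,3] N\S   <
    [1,2] "quickly" : N
    [2,3] "map" : (N\S)\N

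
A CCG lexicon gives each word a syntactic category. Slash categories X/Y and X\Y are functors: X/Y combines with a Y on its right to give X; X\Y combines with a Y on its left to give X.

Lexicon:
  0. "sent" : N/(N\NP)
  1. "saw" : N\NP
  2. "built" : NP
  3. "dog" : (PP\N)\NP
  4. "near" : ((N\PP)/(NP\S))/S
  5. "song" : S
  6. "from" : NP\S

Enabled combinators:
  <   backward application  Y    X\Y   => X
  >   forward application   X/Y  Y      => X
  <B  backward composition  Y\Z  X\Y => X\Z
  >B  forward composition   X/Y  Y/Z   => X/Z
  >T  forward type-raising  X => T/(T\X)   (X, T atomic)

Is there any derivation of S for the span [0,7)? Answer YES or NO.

N/(N\NP) N\NP NP (PP\N)\NP ((N\PP)/(NP\S))/S S NP\S
CKY chart[0,7] = {N, N/(N\N), NP/(NP\N), PP/(PP\N), S/(S\N)}; S ∉ chart

NO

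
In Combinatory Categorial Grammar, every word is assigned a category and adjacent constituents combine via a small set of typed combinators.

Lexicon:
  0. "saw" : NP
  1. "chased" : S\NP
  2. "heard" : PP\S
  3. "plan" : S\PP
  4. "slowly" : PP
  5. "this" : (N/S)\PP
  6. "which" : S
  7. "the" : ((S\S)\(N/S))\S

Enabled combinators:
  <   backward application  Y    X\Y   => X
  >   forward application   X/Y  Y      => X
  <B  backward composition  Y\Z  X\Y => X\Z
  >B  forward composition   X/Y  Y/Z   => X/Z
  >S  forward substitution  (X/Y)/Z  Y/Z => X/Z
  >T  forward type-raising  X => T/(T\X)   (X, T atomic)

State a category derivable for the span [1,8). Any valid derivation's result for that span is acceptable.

[0,8] S   <
  [0,1] "saw" : NP
  [1,8] S\NP   <B
    [1,4] S\NP   <B
      [1,3] PP\NP   <B
        [1,2] "chased" : S\NP
        [2,3] "heard" : PP\S
      [3,4] "plan" : S\PP
    [4,8] S\S   <
      [4,6] N/S   <
        [4,5] "slowly" : PP
        [5,6] "this" : (N/S)\PP
      [6,8] (S\S)\(N/S)   <
        [6,7] "which" : S
        [7,8] "the" : ((S\S)\(N/S))\S

S\NP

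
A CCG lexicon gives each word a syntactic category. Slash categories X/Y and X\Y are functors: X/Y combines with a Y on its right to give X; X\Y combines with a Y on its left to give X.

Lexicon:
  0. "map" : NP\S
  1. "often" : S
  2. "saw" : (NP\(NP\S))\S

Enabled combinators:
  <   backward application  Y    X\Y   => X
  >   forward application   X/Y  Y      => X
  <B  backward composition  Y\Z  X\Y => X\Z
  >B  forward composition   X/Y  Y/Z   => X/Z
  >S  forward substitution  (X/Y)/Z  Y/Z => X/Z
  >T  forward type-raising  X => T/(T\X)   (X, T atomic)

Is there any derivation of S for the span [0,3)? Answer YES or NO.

NP\S S (NP\(NP\S))\S
CKY chart[0,3] = {N/(N\NP), NP, NP/(NP\NP), PP/(PP\NP), S/(S\NP)}; S ∉ chart

NO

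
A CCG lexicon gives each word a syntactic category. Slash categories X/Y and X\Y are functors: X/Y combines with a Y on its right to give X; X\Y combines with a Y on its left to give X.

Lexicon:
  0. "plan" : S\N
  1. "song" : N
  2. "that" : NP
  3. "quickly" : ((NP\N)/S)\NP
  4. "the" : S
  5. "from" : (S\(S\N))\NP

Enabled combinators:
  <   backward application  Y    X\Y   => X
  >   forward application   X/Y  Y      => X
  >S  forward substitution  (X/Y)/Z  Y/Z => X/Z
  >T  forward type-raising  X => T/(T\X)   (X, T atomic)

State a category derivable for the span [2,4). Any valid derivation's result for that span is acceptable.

(NP\N)/S

[0,6] S   <
  [0,1] "plan" : S\N
  [1,6] S\(S\N)   <
    [1,5] NP   <
      [1,2] "song" : N
      [2,5] NP\N   >
        [2,4] (NP\N)/S   <
          [2,3] "that" : NP
          [3,4] "quickly" : ((NP\N)/S)\NP
        [4,5] "the" : S
    [5,6] "from" : (S\(S\N))\NP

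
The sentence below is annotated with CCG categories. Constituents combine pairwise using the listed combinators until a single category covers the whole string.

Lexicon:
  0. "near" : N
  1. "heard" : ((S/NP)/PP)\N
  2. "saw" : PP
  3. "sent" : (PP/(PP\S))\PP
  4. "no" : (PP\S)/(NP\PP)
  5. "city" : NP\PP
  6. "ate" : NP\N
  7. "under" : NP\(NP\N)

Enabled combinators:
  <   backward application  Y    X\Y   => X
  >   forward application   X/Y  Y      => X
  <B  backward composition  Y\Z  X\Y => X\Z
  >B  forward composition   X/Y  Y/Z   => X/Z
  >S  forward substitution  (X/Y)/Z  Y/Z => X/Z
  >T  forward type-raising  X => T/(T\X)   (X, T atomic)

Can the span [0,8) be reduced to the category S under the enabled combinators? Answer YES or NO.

[0,8] S   >
  [0,6] S/NP   >
    [0,2] (S/NP)/PP   <
      [0,1] "near" : N
      [1,2] "heard" : ((S/NP)/PP)\N
    [2,6] PP   >
      [2,4] PP/(PP\S)   <
        [2,3] "saw" : PP
        [3,4] "sent" : (PP/(PP\S))\PP
      [4,6] PP\S   >
        [4,5] "no" : (PP\S)/(NP\PP)
        [5,6] "city" : NP\PP
  [6,8] NP   <
    [6,7] "ate" : NP\N
    [7,8] "under" : NP\(NP\N)

YES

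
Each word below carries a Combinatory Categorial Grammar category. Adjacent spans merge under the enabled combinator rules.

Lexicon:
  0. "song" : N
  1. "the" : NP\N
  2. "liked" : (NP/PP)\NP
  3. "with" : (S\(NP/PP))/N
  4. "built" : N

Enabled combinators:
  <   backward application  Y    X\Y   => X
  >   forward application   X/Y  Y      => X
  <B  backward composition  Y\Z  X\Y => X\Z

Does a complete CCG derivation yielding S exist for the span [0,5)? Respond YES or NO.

[0,5] S   <
  [0,3] NP/PP   <
    [0,2] NP   <
      [0,1] "song" : N
      [1,2] "the" : NP\N
    [2,3] "liked" : (NP/PP)\NP
  [3,5] S\(NP/PP)   >
    [3,4] "with" : (S\(NP/PP))/N
    [4,5] "built" : N

YES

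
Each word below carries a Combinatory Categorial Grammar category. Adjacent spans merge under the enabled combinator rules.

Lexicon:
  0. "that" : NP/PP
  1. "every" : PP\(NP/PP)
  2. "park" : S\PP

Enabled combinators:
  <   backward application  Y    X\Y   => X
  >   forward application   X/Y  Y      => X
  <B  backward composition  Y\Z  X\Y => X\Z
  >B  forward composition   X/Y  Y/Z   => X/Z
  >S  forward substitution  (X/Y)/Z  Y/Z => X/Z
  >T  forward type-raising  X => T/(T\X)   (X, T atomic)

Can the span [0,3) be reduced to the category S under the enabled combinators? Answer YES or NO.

YES

[0,3] S   <
  [0,2] PP   <
    [0,1] "that" : NP/PP
    [1,2] "every" : PP\(NP/PP)
  [2,3] "park" : S\PP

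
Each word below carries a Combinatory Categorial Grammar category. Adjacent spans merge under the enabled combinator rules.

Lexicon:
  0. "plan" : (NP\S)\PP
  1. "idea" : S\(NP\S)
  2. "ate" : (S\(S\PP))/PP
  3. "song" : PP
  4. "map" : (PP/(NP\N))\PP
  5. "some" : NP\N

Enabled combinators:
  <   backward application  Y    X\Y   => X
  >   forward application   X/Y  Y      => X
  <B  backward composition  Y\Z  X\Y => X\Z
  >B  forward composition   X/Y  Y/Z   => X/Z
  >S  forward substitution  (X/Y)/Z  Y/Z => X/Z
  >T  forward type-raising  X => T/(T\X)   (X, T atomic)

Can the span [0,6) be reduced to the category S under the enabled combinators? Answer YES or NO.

YES

[0,6] S   <
  [0,2] S\PP   <B
    [0,1] "plan" : (NP\S)\PP
    [1,2] "idea" : S\(NP\S)
  [2,6] S\(S\PP)   >
    [2,3] "ate" : (S\(S\PP))/PP
    [3,6] PP   >
      [3,5] PP/(NP\N)   <
        [3,4] "song" : PP
        [4,5] "map" : (PP/(NP\N))\PP
      [5,6] "some" : NP\N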